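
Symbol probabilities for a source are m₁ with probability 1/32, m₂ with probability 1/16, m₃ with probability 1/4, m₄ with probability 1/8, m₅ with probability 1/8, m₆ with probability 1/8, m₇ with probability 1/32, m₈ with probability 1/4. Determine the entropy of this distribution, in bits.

2.6875 bits

Each probability is a power of 1/2, so log₂(1/p) is an integer.
H = Σ p·log₂(1/p) = 1/32·5 + 1/16·4 + 1/4·2 + 1/8·3 + 1/8·3 + 1/8·3 + 1/32·5 + 1/4·2 = 2.6875 bits.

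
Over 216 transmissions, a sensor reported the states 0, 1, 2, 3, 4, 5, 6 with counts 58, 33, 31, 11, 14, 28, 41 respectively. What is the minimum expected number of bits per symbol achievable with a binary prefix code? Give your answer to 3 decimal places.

2.657 bits/symbol

Probabilities are the counts divided by 216.
Repeatedly combine the two least-probable nodes; the expected code length is the sum of the merged weights.
merge 11/216 + 7/108 → 25/216
merge 25/216 + 7/54 → 53/216
merge 31/216 + 11/72 → 8/27
merge 41/216 + 53/216 → 47/108
merge 29/108 + 8/27 → 61/108
merge 47/108 + 61/108 → 1
L = 25/216 + 53/216 + 8/27 + 47/108 + 61/108 + 1 = 287/108 ≈ 2.657 bits/symbol.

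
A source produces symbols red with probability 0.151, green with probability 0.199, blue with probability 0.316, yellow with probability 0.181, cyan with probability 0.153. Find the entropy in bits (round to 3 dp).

2.261 bits

H = −Σ pᵢ log₂ pᵢ.
−0.151·log₂(0.151) = 0.4118
−0.199·log₂(0.199) = 0.4635
−0.316·log₂(0.316) = 0.5252
−0.181·log₂(0.181) = 0.4463
−0.153·log₂(0.153) = 0.4144
Sum ≈ 2.2612 → 2.261 bits.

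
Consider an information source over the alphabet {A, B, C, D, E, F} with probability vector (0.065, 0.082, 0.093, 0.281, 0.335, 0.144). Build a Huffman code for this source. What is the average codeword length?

Repeatedly combine the two least-probable nodes; the expected code length is the sum of the merged weights.
merge 13/200 + 41/500 → 147/1000
merge 93/1000 + 18/125 → 237/1000
merge 147/1000 + 237/1000 → 48/125
merge 281/1000 + 67/200 → 77/125
merge 48/125 + 77/125 → 1
L = 147/1000 + 237/1000 + 48/125 + 77/125 + 1 = 298/125 = 2.384 bits/symbol.

2.384 bits/symbol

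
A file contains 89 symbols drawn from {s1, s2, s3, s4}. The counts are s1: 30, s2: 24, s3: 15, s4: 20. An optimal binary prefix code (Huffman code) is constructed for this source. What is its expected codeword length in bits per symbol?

2 bits/symbol

Probabilities are the counts divided by 89.
Repeatedly combine the two least-probable nodes; the expected code length is the sum of the merged weights.
merge 15/89 + 20/89 → 35/89
merge 24/89 + 30/89 → 54/89
merge 35/89 + 54/89 → 1
L = 35/89 + 54/89 + 1 = 2 bits/symbol.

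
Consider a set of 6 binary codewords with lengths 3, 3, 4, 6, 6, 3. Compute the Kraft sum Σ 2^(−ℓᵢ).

With common denominator 2^6 = 64: Σ 2^(−ℓᵢ) = 8/64 + 8/64 + 4/64 + 1/64 + 1/64 + 8/64 = 30/64 = 0.46875.

0.46875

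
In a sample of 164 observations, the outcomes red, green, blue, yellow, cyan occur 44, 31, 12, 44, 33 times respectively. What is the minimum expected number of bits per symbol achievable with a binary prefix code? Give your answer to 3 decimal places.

Probabilities are the counts divided by 164.
Repeatedly combine the two least-probable nodes; the expected code length is the sum of the merged weights.
merge 3/41 + 31/164 → 43/164
merge 33/164 + 43/164 → 19/41
merge 11/41 + 11/41 → 22/41
merge 19/41 + 22/41 → 1
L = 43/164 + 19/41 + 22/41 + 1 = 371/164 ≈ 2.262 bits/symbol.

2.262 bits/symbol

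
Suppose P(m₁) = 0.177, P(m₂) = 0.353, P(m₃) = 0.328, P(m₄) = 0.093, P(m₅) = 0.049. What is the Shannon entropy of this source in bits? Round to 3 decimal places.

H = −Σ pᵢ log₂ pᵢ.
−0.177·log₂(0.177) = 0.4422
−0.353·log₂(0.353) = 0.5303
−0.328·log₂(0.328) = 0.5275
−0.093·log₂(0.093) = 0.3187
−0.049·log₂(0.049) = 0.2132
Sum ≈ 2.0319 → 2.032 bits.

2.032 bits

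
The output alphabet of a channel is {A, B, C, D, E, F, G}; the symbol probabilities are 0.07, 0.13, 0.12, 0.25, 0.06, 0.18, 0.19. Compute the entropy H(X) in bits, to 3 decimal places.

2.662 bits

H = −Σ pᵢ log₂ pᵢ.
−0.07·log₂(0.07) = 0.2686
−0.13·log₂(0.13) = 0.3826
−0.12·log₂(0.12) = 0.3671
−0.25·log₂(0.25) = 0.5000
−0.06·log₂(0.06) = 0.2435
−0.18·log₂(0.18) = 0.4453
−0.19·log₂(0.19) = 0.4552
Sum ≈ 2.6623 → 2.662 bits.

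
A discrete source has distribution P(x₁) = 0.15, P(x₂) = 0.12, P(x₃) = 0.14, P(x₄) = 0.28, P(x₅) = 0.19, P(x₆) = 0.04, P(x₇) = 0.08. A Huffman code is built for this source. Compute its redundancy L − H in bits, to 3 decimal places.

Entropy H = −Σ p log₂ p ≈ 2.6214 bits.
Huffman merges: 1/25+2/25→3/25; 3/25+3/25→6/25; 7/50+3/20→29/100; 19/100+6/25→43/100; 7/25+29/100→57/100; 43/100+57/100→1. L = 53/20 ≈ 2.6500.
L − H = 2.6500 − 2.6214 = 0.029 bits.

0.029 bits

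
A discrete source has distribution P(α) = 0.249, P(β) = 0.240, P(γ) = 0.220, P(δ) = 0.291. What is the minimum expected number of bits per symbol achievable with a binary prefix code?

Repeatedly combine the two least-probable nodes; the expected code length is the sum of the merged weights.
merge 11/50 + 6/25 → 23/50
merge 249/1000 + 291/1000 → 27/50
merge 23/50 + 27/50 → 1
L = 23/50 + 27/50 + 1 = 2 bits/symbol.

2 bits/symbol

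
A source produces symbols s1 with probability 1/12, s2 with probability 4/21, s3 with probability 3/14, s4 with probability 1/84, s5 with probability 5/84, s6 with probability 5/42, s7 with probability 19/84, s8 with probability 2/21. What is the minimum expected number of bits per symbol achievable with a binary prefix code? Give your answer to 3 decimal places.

2.786 bits/symbol

Repeatedly combine the two least-probable nodes; the expected code length is the sum of the merged weights.
merge 1/84 + 5/84 → 1/14
merge 1/14 + 1/12 → 13/84
merge 2/21 + 5/42 → 3/14
merge 13/84 + 4/21 → 29/84
merge 3/14 + 3/14 → 3/7
merge 19/84 + 29/84 → 4/7
merge 3/7 + 4/7 → 1
L = 1/14 + 13/84 + 3/14 + 29/84 + 3/7 + 4/7 + 1 = 39/14 ≈ 2.786 bits/symbol.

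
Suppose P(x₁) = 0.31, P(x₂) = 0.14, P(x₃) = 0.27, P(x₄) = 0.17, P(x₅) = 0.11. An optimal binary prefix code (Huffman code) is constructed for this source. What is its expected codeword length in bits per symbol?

2.25 bits/symbol

Repeatedly combine the two least-probable nodes; the expected code length is the sum of the merged weights.
merge 11/100 + 7/50 → 1/4
merge 17/100 + 1/4 → 21/50
merge 27/100 + 31/100 → 29/50
merge 21/50 + 29/50 → 1
L = 1/4 + 21/50 + 29/50 + 1 = 9/4 = 2.25 bits/symbol.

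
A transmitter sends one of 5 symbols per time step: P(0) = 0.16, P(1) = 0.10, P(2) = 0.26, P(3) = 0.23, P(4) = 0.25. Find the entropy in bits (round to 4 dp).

2.2482 bits

H = −Σ pᵢ log₂ pᵢ.
−0.16·log₂(0.16) = 0.4230
−0.10·log₂(0.10) = 0.3322
−0.26·log₂(0.26) = 0.5053
−0.23·log₂(0.23) = 0.4877
−0.25·log₂(0.25) = 0.5000
Sum ≈ 2.2482 → 2.2482 bits.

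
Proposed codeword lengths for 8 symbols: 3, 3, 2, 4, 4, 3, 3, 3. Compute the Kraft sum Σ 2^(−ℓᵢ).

With common denominator 2^4 = 16: Σ 2^(−ℓᵢ) = 2/16 + 2/16 + 4/16 + 1/16 + 1/16 + 2/16 + 2/16 + 2/16 = 16/16 = 1.

1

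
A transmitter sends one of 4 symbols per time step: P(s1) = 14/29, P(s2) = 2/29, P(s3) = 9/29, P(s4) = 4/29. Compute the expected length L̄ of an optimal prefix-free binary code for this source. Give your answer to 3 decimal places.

1.724 bits/symbol

Repeatedly combine the two least-probable nodes; the expected code length is the sum of the merged weights.
merge 2/29 + 4/29 → 6/29
merge 6/29 + 9/29 → 15/29
merge 14/29 + 15/29 → 1
L = 6/29 + 15/29 + 1 = 50/29 ≈ 1.724 bits/symbol.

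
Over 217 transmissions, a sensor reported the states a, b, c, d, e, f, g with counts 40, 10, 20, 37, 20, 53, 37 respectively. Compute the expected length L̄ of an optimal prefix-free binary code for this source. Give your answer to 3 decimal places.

2.710 bits/symbol

Probabilities are the counts divided by 217.
Repeatedly combine the two least-probable nodes; the expected code length is the sum of the merged weights.
merge 10/217 + 20/217 → 30/217
merge 20/217 + 30/217 → 50/217
merge 37/217 + 37/217 → 74/217
merge 40/217 + 50/217 → 90/217
merge 53/217 + 74/217 → 127/217
merge 90/217 + 127/217 → 1
L = 30/217 + 50/217 + 74/217 + 90/217 + 127/217 + 1 = 84/31 ≈ 2.710 bits/symbol.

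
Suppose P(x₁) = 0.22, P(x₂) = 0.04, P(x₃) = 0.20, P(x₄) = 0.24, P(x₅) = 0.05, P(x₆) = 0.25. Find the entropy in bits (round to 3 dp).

H = −Σ pᵢ log₂ pᵢ.
−0.22·log₂(0.22) = 0.4806
−0.04·log₂(0.04) = 0.1858
−0.20·log₂(0.20) = 0.4644
−0.24·log₂(0.24) = 0.4941
−0.05·log₂(0.05) = 0.2161
−0.25·log₂(0.25) = 0.5000
Sum ≈ 2.3409 → 2.341 bits.

2.341 bits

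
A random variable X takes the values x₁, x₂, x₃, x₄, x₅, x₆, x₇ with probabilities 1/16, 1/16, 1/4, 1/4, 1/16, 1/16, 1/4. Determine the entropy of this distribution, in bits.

2.5 bits

Each probability is a power of 1/2, so log₂(1/p) is an integer.
H = Σ p·log₂(1/p) = 1/16·4 + 1/16·4 + 1/4·2 + 1/4·2 + 1/16·4 + 1/16·4 + 1/4·2 = 2.5 bits.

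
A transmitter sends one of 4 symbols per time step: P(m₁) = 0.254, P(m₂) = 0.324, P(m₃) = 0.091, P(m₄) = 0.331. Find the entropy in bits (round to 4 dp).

1.8716 bits

H = −Σ pᵢ log₂ pᵢ.
−0.254·log₂(0.254) = 0.5022
−0.324·log₂(0.324) = 0.5268
−0.091·log₂(0.091) = 0.3147
−0.331·log₂(0.331) = 0.5280
Sum ≈ 1.8716 → 1.8716 bits.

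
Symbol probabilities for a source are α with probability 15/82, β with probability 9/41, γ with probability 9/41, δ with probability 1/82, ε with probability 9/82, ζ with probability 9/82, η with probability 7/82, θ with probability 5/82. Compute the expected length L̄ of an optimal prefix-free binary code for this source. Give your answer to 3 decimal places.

2.793 bits/symbol

Repeatedly combine the two least-probable nodes; the expected code length is the sum of the merged weights.
merge 1/82 + 5/82 → 3/41
merge 3/41 + 7/82 → 13/82
merge 9/82 + 9/82 → 9/41
merge 13/82 + 15/82 → 14/41
merge 9/41 + 9/41 → 18/41
merge 9/41 + 14/41 → 23/41
merge 18/41 + 23/41 → 1
L = 3/41 + 13/82 + 9/41 + 14/41 + 18/41 + 23/41 + 1 = 229/82 ≈ 2.793 bits/symbol.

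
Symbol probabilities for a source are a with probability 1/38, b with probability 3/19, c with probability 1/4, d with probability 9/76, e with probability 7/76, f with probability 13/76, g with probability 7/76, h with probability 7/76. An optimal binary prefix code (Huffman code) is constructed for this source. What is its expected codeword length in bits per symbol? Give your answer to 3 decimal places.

2.868 bits/symbol

Repeatedly combine the two least-probable nodes; the expected code length is the sum of the merged weights.
merge 1/38 + 7/76 → 9/76
merge 7/76 + 7/76 → 7/38
merge 9/76 + 9/76 → 9/38
merge 3/19 + 13/76 → 25/76
merge 7/38 + 9/38 → 8/19
merge 1/4 + 25/76 → 11/19
merge 8/19 + 11/19 → 1
L = 9/76 + 7/38 + 9/38 + 25/76 + 8/19 + 11/19 + 1 = 109/38 ≈ 2.868 bits/symbol.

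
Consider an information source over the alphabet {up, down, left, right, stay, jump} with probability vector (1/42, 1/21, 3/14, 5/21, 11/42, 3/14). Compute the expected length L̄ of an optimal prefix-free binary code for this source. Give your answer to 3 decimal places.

Repeatedly combine the two least-probable nodes; the expected code length is the sum of the merged weights.
merge 1/42 + 1/21 → 1/14
merge 1/14 + 3/14 → 2/7
merge 3/14 + 5/21 → 19/42
merge 11/42 + 2/7 → 23/42
merge 19/42 + 23/42 → 1
L = 1/14 + 2/7 + 19/42 + 23/42 + 1 = 33/14 ≈ 2.357 bits/symbol.

2.357 bits/symbol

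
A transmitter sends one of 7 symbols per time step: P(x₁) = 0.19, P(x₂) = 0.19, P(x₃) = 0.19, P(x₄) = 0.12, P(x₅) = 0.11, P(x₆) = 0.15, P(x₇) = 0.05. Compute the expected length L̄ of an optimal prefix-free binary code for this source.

2.78 bits/symbol

Repeatedly combine the two least-probable nodes; the expected code length is the sum of the merged weights.
merge 1/20 + 11/100 → 4/25
merge 3/25 + 3/20 → 27/100
merge 4/25 + 19/100 → 7/20
merge 19/100 + 19/100 → 19/50
merge 27/100 + 7/20 → 31/50
merge 19/50 + 31/50 → 1
L = 4/25 + 27/100 + 7/20 + 19/50 + 31/50 + 1 = 139/50 = 2.78 bits/symbol.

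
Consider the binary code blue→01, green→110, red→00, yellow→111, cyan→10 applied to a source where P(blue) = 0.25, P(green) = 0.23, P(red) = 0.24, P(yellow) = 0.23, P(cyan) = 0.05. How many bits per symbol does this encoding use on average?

L̄ = Σ pᵢ·ℓᵢ = 0.25·2 + 0.23·3 + 0.24·2 + 0.23·3 + 0.05·2 = 2.46 bits/symbol.

2.46 bits/symbol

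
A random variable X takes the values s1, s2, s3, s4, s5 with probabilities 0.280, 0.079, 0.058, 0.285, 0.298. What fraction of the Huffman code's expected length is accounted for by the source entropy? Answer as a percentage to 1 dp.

Entropy H = −Σ p log₂ p ≈ 2.0784 bits.
Huffman merges: 29/500+79/1000→137/1000; 137/1000+7/25→417/1000; 57/200+149/500→583/1000; 417/1000+583/1000→1. L = 2137/1000 ≈ 2.1370.
Efficiency = H/L = 2.0784/2.1370 = 97.3%.

97.3%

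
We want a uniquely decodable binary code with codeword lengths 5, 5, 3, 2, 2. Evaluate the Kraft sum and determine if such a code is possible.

With common denominator 2^5 = 32: Σ 2^(−ℓᵢ) = 1/32 + 1/32 + 4/32 + 8/32 + 8/32 = 22/32 = 0.6875.
Kraft's inequality requires Σ ≤ 1; here Σ = 0.6875 ≤ 1, so such a prefix code exists.

0.6875; yes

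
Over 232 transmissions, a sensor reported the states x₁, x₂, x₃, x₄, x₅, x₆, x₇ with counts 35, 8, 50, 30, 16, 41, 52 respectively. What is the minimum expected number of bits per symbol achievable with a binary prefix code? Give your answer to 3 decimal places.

2.664 bits/symbol

Probabilities are the counts divided by 232.
Repeatedly combine the two least-probable nodes; the expected code length is the sum of the merged weights.
merge 1/29 + 2/29 → 3/29
merge 3/29 + 15/116 → 27/116
merge 35/232 + 41/232 → 19/58
merge 25/116 + 13/58 → 51/116
merge 27/116 + 19/58 → 65/116
merge 51/116 + 65/116 → 1
L = 3/29 + 27/116 + 19/58 + 51/116 + 65/116 + 1 = 309/116 ≈ 2.664 bits/symbol.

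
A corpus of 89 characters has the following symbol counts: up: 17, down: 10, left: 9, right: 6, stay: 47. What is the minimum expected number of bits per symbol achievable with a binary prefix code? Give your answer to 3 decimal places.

1.921 bits/symbol

Probabilities are the counts divided by 89.
Repeatedly combine the two least-probable nodes; the expected code length is the sum of the merged weights.
merge 6/89 + 9/89 → 15/89
merge 10/89 + 15/89 → 25/89
merge 17/89 + 25/89 → 42/89
merge 42/89 + 47/89 → 1
L = 15/89 + 25/89 + 42/89 + 1 = 171/89 ≈ 1.921 bits/symbol.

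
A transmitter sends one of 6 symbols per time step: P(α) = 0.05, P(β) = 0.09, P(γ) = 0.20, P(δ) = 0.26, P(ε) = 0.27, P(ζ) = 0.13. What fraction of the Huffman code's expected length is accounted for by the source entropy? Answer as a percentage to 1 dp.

99.2%

Entropy H = −Σ p log₂ p ≈ 2.3911 bits.
Huffman merges: 1/20+9/100→7/50; 13/100+7/50→27/100; 1/5+13/50→23/50; 27/100+27/100→27/50; 23/50+27/50→1. L = 241/100 ≈ 2.4100.
Efficiency = H/L = 2.3911/2.4100 = 99.2%.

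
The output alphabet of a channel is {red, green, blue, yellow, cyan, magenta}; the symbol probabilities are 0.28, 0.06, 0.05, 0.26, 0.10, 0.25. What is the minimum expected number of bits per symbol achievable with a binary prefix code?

Repeatedly combine the two least-probable nodes; the expected code length is the sum of the merged weights.
merge 1/20 + 3/50 → 11/100
merge 1/10 + 11/100 → 21/100
merge 21/100 + 1/4 → 23/50
merge 13/50 + 7/25 → 27/50
merge 23/50 + 27/50 → 1
L = 11/100 + 21/100 + 23/50 + 27/50 + 1 = 58/25 = 2.32 bits/symbol.

2.32 bits/symbol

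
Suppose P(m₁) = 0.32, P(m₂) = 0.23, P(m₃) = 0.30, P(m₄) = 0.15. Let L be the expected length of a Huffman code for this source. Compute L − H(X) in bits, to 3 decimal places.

Entropy H = −Σ p log₂ p ≈ 1.9453 bits.
Huffman merges: 3/20+23/100→19/50; 3/10+8/25→31/50; 19/50+31/50→1. L = 2 ≈ 2.0000.
L − H = 2.0000 − 1.9453 = 0.055 bits.

0.055 bits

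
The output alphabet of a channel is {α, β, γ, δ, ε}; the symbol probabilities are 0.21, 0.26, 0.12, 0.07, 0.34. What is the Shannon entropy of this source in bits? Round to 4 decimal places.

H = −Σ pᵢ log₂ pᵢ.
−0.21·log₂(0.21) = 0.4728
−0.26·log₂(0.26) = 0.5053
−0.12·log₂(0.12) = 0.3671
−0.07·log₂(0.07) = 0.2686
−0.34·log₂(0.34) = 0.5292
Sum ≈ 2.1429 → 2.1429 bits.

2.1429 bits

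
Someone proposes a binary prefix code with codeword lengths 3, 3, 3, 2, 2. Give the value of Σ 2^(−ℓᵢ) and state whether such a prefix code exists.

0.875; yes

With common denominator 2^3 = 8: Σ 2^(−ℓᵢ) = 1/8 + 1/8 + 1/8 + 2/8 + 2/8 = 7/8 = 0.875.
Kraft's inequality requires Σ ≤ 1; here Σ = 0.875 ≤ 1, so such a prefix code exists.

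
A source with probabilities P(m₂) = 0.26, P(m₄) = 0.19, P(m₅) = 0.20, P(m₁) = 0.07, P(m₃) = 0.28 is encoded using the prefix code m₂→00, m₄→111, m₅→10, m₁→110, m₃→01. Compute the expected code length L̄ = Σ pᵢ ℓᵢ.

2.26 bits/symbol

L̄ = Σ pᵢ·ℓᵢ = 0.26·2 + 0.19·3 + 0.20·2 + 0.07·3 + 0.28·2 = 2.26 bits/symbol.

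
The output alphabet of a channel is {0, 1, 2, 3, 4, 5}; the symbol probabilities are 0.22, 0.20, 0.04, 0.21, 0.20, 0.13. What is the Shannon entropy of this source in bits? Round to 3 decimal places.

H = −Σ pᵢ log₂ pᵢ.
−0.22·log₂(0.22) = 0.4806
−0.20·log₂(0.20) = 0.4644
−0.04·log₂(0.04) = 0.1858
−0.21·log₂(0.21) = 0.4728
−0.20·log₂(0.20) = 0.4644
−0.13·log₂(0.13) = 0.3826
Sum ≈ 2.4506 → 2.451 bits.

2.451 bits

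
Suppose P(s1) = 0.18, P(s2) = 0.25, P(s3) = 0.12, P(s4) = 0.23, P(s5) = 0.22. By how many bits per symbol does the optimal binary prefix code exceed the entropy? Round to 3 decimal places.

Entropy H = −Σ p log₂ p ≈ 2.2806 bits.
Huffman merges: 3/25+9/50→3/10; 11/50+23/100→9/20; 1/4+3/10→11/20; 9/20+11/20→1. L = 23/10 ≈ 2.3000.
L − H = 2.3000 − 2.2806 = 0.019 bits.

0.019 bits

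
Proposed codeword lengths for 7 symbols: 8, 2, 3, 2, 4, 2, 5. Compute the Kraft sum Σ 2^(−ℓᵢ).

With common denominator 2^8 = 256: Σ 2^(−ℓᵢ) = 1/256 + 64/256 + 32/256 + 64/256 + 16/256 + 64/256 + 8/256 = 249/256 = 0.97265625.

0.97265625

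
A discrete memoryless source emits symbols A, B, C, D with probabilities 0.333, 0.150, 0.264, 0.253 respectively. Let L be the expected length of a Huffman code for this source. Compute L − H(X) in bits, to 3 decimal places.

Entropy H = −Σ p log₂ p ≈ 1.9477 bits.
Huffman merges: 3/20+253/1000→403/1000; 33/125+333/1000→597/1000; 403/1000+597/1000→1. L = 2 ≈ 2.0000.
L − H = 2.0000 − 1.9477 = 0.052 bits.

0.052 bits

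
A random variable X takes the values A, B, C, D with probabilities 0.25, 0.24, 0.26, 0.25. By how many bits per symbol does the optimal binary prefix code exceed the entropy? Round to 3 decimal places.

0.001 bits

Entropy H = −Σ p log₂ p ≈ 1.9994 bits.
Huffman merges: 6/25+1/4→49/100; 1/4+13/50→51/100; 49/100+51/100→1. L = 2 ≈ 2.0000.
L − H = 2.0000 − 1.9994 = 0.001 bits.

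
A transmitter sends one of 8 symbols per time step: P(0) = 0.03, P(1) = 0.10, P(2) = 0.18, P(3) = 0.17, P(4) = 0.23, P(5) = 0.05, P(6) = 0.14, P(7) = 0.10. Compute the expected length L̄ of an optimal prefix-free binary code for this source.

2.85 bits/symbol

Repeatedly combine the two least-probable nodes; the expected code length is the sum of the merged weights.
merge 3/100 + 1/20 → 2/25
merge 2/25 + 1/10 → 9/50
merge 1/10 + 7/50 → 6/25
merge 17/100 + 9/50 → 7/20
merge 9/50 + 23/100 → 41/100
merge 6/25 + 7/20 → 59/100
merge 41/100 + 59/100 → 1
L = 2/25 + 9/50 + 6/25 + 7/20 + 41/100 + 59/100 + 1 = 57/20 = 2.85 bits/symbol.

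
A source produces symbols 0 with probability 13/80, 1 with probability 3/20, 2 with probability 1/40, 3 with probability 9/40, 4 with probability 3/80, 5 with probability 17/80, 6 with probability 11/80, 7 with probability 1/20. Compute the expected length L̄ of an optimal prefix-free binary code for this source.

2.7375 bits/symbol

Repeatedly combine the two least-probable nodes; the expected code length is the sum of the merged weights.
merge 1/40 + 3/80 → 1/16
merge 1/20 + 1/16 → 9/80
merge 9/80 + 11/80 → 1/4
merge 3/20 + 13/80 → 5/16
merge 17/80 + 9/40 → 7/16
merge 1/4 + 5/16 → 9/16
merge 7/16 + 9/16 → 1
L = 1/16 + 9/80 + 1/4 + 5/16 + 7/16 + 9/16 + 1 = 219/80 = 2.7375 bits/symbol.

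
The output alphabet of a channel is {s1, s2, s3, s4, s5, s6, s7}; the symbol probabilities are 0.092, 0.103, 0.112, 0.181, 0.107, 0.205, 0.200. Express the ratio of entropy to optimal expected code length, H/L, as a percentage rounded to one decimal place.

Entropy H = −Σ p log₂ p ≈ 2.7326 bits.
Huffman merges: 23/250+103/1000→39/200; 107/1000+14/125→219/1000; 181/1000+39/200→47/125; 1/5+41/200→81/200; 219/1000+47/125→119/200; 81/200+119/200→1. L = 279/100 ≈ 2.7900.
Efficiency = H/L = 2.7326/2.7900 = 97.9%.

97.9%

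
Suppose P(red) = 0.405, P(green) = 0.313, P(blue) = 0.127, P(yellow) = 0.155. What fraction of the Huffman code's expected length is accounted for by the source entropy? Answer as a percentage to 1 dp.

Entropy H = −Σ p log₂ p ≈ 1.8476 bits.
Huffman merges: 127/1000+31/200→141/500; 141/500+313/1000→119/200; 81/200+119/200→1. L = 1877/1000 ≈ 1.8770.
Efficiency = H/L = 1.8476/1.8770 = 98.4%.

98.4%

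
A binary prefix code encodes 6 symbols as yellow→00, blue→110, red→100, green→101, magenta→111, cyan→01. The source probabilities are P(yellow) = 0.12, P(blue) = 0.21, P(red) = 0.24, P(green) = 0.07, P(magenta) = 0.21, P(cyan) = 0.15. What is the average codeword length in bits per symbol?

2.73 bits/symbol

L̄ = Σ pᵢ·ℓᵢ = 0.12·2 + 0.21·3 + 0.24·3 + 0.07·3 + 0.21·3 + 0.15·2 = 2.73 bits/symbol.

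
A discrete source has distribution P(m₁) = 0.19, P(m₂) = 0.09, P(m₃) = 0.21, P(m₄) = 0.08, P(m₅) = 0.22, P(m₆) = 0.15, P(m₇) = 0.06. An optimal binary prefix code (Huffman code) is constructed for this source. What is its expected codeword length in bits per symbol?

2.71 bits/symbol

Repeatedly combine the two least-probable nodes; the expected code length is the sum of the merged weights.
merge 3/50 + 2/25 → 7/50
merge 9/100 + 7/50 → 23/100
merge 3/20 + 19/100 → 17/50
merge 21/100 + 11/50 → 43/100
merge 23/100 + 17/50 → 57/100
merge 43/100 + 57/100 → 1
L = 7/50 + 23/100 + 17/50 + 43/100 + 57/100 + 1 = 271/100 = 2.71 bits/symbol.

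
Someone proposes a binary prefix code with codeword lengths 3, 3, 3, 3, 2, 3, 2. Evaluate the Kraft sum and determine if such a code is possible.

With common denominator 2^3 = 8: Σ 2^(−ℓᵢ) = 1/8 + 1/8 + 1/8 + 1/8 + 2/8 + 1/8 + 2/8 = 9/8 = 1.125.
Kraft's inequality requires Σ ≤ 1; here Σ = 1.125 > 1, so no such prefix code exists.

1.125; no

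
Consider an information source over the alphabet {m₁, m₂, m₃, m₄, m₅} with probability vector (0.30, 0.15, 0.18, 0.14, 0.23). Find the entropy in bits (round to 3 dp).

H = −Σ pᵢ log₂ pᵢ.
−0.30·log₂(0.30) = 0.5211
−0.15·log₂(0.15) = 0.4105
−0.18·log₂(0.18) = 0.4453
−0.14·log₂(0.14) = 0.3971
−0.23·log₂(0.23) = 0.4877
Sum ≈ 2.2617 → 2.262 bits.

2.262 bits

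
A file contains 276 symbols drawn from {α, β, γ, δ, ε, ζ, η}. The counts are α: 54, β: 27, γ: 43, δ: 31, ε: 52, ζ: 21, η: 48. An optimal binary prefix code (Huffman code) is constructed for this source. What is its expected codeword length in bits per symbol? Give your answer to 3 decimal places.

Probabilities are the counts divided by 276.
Repeatedly combine the two least-probable nodes; the expected code length is the sum of the merged weights.
merge 7/92 + 9/92 → 4/23
merge 31/276 + 43/276 → 37/138
merge 4/23 + 4/23 → 8/23
merge 13/69 + 9/46 → 53/138
merge 37/138 + 8/23 → 85/138
merge 53/138 + 85/138 → 1
L = 4/23 + 37/138 + 8/23 + 53/138 + 85/138 + 1 = 385/138 ≈ 2.790 bits/symbol.

2.790 bits/symbol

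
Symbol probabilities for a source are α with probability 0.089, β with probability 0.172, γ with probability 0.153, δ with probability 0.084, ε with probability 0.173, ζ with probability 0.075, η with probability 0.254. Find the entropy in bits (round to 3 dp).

2.682 bits

H = −Σ pᵢ log₂ pᵢ.
−0.089·log₂(0.089) = 0.3106
−0.172·log₂(0.172) = 0.4368
−0.153·log₂(0.153) = 0.4144
−0.084·log₂(0.084) = 0.3002
−0.173·log₂(0.173) = 0.4379
−0.075·log₂(0.075) = 0.2803
−0.254·log₂(0.254) = 0.5022
Sum ≈ 2.6823 → 2.682 bits.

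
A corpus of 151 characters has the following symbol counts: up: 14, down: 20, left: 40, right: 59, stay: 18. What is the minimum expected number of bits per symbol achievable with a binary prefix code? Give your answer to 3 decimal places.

Probabilities are the counts divided by 151.
Repeatedly combine the two least-probable nodes; the expected code length is the sum of the merged weights.
merge 14/151 + 18/151 → 32/151
merge 20/151 + 32/151 → 52/151
merge 40/151 + 52/151 → 92/151
merge 59/151 + 92/151 → 1
L = 32/151 + 52/151 + 92/151 + 1 = 327/151 ≈ 2.166 bits/symbol.

2.166 bits/symbol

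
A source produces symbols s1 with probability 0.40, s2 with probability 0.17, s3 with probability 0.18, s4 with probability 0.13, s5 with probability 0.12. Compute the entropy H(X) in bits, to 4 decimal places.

2.1584 bits

H = −Σ pᵢ log₂ pᵢ.
−0.40·log₂(0.40) = 0.5288
−0.17·log₂(0.17) = 0.4346
−0.18·log₂(0.18) = 0.4453
−0.13·log₂(0.13) = 0.3826
−0.12·log₂(0.12) = 0.3671
Sum ≈ 2.1584 → 2.1584 bits.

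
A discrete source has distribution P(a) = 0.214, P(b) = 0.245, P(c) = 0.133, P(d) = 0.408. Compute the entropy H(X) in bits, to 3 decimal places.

H = −Σ pᵢ log₂ pᵢ.
−0.214·log₂(0.214) = 0.4760
−0.245·log₂(0.245) = 0.4971
−0.133·log₂(0.133) = 0.3871
−0.408·log₂(0.408) = 0.5277
Sum ≈ 1.8879 → 1.888 bits.

1.888 bits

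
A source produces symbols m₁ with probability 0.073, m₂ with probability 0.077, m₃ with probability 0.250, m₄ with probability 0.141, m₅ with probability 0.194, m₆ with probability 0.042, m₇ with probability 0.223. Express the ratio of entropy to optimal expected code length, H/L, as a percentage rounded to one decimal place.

98.2%

Entropy H = −Σ p log₂ p ≈ 2.5928 bits.
Huffman merges: 21/500+73/1000→23/200; 77/1000+23/200→24/125; 141/1000+24/125→333/1000; 97/500+223/1000→417/1000; 1/4+333/1000→583/1000; 417/1000+583/1000→1. L = 66/25 ≈ 2.6400.
Efficiency = H/L = 2.5928/2.6400 = 98.2%.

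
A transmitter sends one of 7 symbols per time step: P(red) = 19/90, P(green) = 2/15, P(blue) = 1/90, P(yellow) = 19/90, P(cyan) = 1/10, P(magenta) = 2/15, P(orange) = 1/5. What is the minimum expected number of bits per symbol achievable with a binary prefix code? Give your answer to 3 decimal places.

2.689 bits/symbol

Repeatedly combine the two least-probable nodes; the expected code length is the sum of the merged weights.
merge 1/90 + 1/10 → 1/9
merge 1/9 + 2/15 → 11/45
merge 2/15 + 1/5 → 1/3
merge 19/90 + 19/90 → 19/45
merge 11/45 + 1/3 → 26/45
merge 19/45 + 26/45 → 1
L = 1/9 + 11/45 + 1/3 + 19/45 + 26/45 + 1 = 121/45 ≈ 2.689 bits/symbol.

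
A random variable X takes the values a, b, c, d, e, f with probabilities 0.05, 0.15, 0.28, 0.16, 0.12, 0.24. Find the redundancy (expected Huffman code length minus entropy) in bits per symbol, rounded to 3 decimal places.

Entropy H = −Σ p log₂ p ≈ 2.4251 bits.
Huffman merges: 1/20+3/25→17/100; 3/20+4/25→31/100; 17/100+6/25→41/100; 7/25+31/100→59/100; 41/100+59/100→1. L = 62/25 ≈ 2.4800.
L − H = 2.4800 − 2.4251 = 0.055 bits.

0.055 bits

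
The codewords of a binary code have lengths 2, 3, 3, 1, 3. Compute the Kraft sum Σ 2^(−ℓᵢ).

1.125

With common denominator 2^3 = 8: Σ 2^(−ℓᵢ) = 2/8 + 1/8 + 1/8 + 4/8 + 1/8 = 9/8 = 1.125.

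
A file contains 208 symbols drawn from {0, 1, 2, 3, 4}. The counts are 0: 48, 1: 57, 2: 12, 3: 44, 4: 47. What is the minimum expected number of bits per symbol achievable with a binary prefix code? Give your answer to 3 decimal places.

2.269 bits/symbol

Probabilities are the counts divided by 208.
Repeatedly combine the two least-probable nodes; the expected code length is the sum of the merged weights.
merge 3/52 + 11/52 → 7/26
merge 47/208 + 3/13 → 95/208
merge 7/26 + 57/208 → 113/208
merge 95/208 + 113/208 → 1
L = 7/26 + 95/208 + 113/208 + 1 = 59/26 ≈ 2.269 bits/symbol.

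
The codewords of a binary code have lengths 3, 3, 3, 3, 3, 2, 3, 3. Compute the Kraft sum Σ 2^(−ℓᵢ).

With common denominator 2^3 = 8: Σ 2^(−ℓᵢ) = 1/8 + 1/8 + 1/8 + 1/8 + 1/8 + 2/8 + 1/8 + 1/8 = 9/8 = 1.125.

1.125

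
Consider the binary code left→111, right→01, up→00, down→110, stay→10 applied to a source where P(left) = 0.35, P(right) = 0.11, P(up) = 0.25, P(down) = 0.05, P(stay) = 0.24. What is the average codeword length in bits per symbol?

2.4 bits/symbol

L̄ = Σ pᵢ·ℓᵢ = 0.35·3 + 0.11·2 + 0.25·2 + 0.05·3 + 0.24·2 = 2.4 bits/symbol.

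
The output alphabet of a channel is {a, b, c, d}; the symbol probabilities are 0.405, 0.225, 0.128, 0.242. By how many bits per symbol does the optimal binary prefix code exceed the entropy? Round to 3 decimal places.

Entropy H = −Σ p log₂ p ≈ 1.8873 bits.
Huffman merges: 16/125+9/40→353/1000; 121/500+353/1000→119/200; 81/200+119/200→1. L = 487/250 ≈ 1.9480.
L − H = 1.9480 − 1.8873 = 0.061 bits.

0.061 bits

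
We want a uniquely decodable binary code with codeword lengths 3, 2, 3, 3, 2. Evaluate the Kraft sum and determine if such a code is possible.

With common denominator 2^3 = 8: Σ 2^(−ℓᵢ) = 1/8 + 2/8 + 1/8 + 1/8 + 2/8 = 7/8 = 0.875.
Kraft's inequality requires Σ ≤ 1; here Σ = 0.875 ≤ 1, so such a prefix code exists.

0.875; yes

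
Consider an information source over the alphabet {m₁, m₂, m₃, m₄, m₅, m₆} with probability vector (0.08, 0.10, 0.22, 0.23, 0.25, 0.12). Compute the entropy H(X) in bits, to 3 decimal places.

H = −Σ pᵢ log₂ pᵢ.
−0.08·log₂(0.08) = 0.2915
−0.10·log₂(0.10) = 0.3322
−0.22·log₂(0.22) = 0.4806
−0.23·log₂(0.23) = 0.4877
−0.25·log₂(0.25) = 0.5000
−0.12·log₂(0.12) = 0.3671
Sum ≈ 2.4590 → 2.459 bits.

2.459 bits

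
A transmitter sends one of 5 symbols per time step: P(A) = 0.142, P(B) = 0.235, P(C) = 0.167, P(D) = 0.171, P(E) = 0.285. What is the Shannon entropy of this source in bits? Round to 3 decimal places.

H = −Σ pᵢ log₂ pᵢ.
−0.142·log₂(0.142) = 0.3999
−0.235·log₂(0.235) = 0.4910
−0.167·log₂(0.167) = 0.4312
−0.171·log₂(0.171) = 0.4357
−0.285·log₂(0.285) = 0.5161
Sum ≈ 2.2739 → 2.274 bits.

2.274 bits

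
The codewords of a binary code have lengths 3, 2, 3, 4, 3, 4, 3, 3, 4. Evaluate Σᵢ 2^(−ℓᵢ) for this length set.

1.0625

With common denominator 2^4 = 16: Σ 2^(−ℓᵢ) = 2/16 + 4/16 + 2/16 + 1/16 + 2/16 + 1/16 + 2/16 + 2/16 + 1/16 = 17/16 = 1.0625.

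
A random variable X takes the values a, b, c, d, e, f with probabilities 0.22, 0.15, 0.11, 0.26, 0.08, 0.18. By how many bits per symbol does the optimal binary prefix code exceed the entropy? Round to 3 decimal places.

Entropy H = −Σ p log₂ p ≈ 2.4835 bits.
Huffman merges: 2/25+11/100→19/100; 3/20+9/50→33/100; 19/100+11/50→41/100; 13/50+33/100→59/100; 41/100+59/100→1. L = 63/25 ≈ 2.5200.
L − H = 2.5200 − 2.4835 = 0.036 bits.

0.036 bits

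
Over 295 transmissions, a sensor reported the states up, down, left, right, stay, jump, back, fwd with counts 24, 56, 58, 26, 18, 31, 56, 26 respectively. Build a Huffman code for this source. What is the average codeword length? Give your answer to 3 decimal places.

2.932 bits/symbol

Probabilities are the counts divided by 295.
Repeatedly combine the two least-probable nodes; the expected code length is the sum of the merged weights.
merge 18/295 + 24/295 → 42/295
merge 26/295 + 26/295 → 52/295
merge 31/295 + 42/295 → 73/295
merge 52/295 + 56/295 → 108/295
merge 56/295 + 58/295 → 114/295
merge 73/295 + 108/295 → 181/295
merge 114/295 + 181/295 → 1
L = 42/295 + 52/295 + 73/295 + 108/295 + 114/295 + 181/295 + 1 = 173/59 ≈ 2.932 bits/symbol.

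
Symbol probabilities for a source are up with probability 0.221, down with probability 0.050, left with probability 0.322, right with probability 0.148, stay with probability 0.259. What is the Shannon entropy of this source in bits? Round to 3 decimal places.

H = −Σ pᵢ log₂ pᵢ.
−0.221·log₂(0.221) = 0.4813
−0.050·log₂(0.050) = 0.2161
−0.322·log₂(0.322) = 0.5264
−0.148·log₂(0.148) = 0.4079
−0.259·log₂(0.259) = 0.5048
Sum ≈ 2.1366 → 2.137 bits.

2.137 bits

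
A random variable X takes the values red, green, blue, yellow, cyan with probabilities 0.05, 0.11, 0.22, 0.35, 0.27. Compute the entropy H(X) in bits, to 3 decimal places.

H = −Σ pᵢ log₂ pᵢ.
−0.05·log₂(0.05) = 0.2161
−0.11·log₂(0.11) = 0.3503
−0.22·log₂(0.22) = 0.4806
−0.35·log₂(0.35) = 0.5301
−0.27·log₂(0.27) = 0.5100
Sum ≈ 2.0871 → 2.087 bits.

2.087 bits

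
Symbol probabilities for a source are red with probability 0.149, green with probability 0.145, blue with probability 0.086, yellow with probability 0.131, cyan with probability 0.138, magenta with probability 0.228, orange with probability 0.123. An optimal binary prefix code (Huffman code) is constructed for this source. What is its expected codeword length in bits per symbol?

2.772 bits/symbol

Repeatedly combine the two least-probable nodes; the expected code length is the sum of the merged weights.
merge 43/500 + 123/1000 → 209/1000
merge 131/1000 + 69/500 → 269/1000
merge 29/200 + 149/1000 → 147/500
merge 209/1000 + 57/250 → 437/1000
merge 269/1000 + 147/500 → 563/1000
merge 437/1000 + 563/1000 → 1
L = 209/1000 + 269/1000 + 147/500 + 437/1000 + 563/1000 + 1 = 693/250 = 2.772 bits/symbol.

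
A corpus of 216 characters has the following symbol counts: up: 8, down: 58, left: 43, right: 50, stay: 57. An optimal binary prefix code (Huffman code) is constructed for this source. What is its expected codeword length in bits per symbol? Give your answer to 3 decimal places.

Probabilities are the counts divided by 216.
Repeatedly combine the two least-probable nodes; the expected code length is the sum of the merged weights.
merge 1/27 + 43/216 → 17/72
merge 25/108 + 17/72 → 101/216
merge 19/72 + 29/108 → 115/216
merge 101/216 + 115/216 → 1
L = 17/72 + 101/216 + 115/216 + 1 = 161/72 ≈ 2.236 bits/symbol.

2.236 bits/symbol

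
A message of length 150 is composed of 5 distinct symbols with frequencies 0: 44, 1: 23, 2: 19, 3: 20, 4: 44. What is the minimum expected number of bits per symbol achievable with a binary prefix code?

Probabilities are the counts divided by 150.
Repeatedly combine the two least-probable nodes; the expected code length is the sum of the merged weights.
merge 19/150 + 2/15 → 13/50
merge 23/150 + 13/50 → 31/75
merge 22/75 + 22/75 → 44/75
merge 31/75 + 44/75 → 1
L = 13/50 + 31/75 + 44/75 + 1 = 113/50 = 2.26 bits/symbol.

2.26 bits/symbol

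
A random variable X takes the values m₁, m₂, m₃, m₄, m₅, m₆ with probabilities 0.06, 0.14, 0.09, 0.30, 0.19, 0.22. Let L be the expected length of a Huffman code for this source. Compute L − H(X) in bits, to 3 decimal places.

Entropy H = −Σ p log₂ p ≈ 2.4102 bits.
Huffman merges: 3/50+9/100→3/20; 7/50+3/20→29/100; 19/100+11/50→41/100; 29/100+3/10→59/100; 41/100+59/100→1. L = 61/25 ≈ 2.4400.
L − H = 2.4400 − 2.4102 = 0.030 bits.

0.030 bits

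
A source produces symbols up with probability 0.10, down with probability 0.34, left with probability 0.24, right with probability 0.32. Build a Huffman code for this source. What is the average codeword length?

Repeatedly combine the two least-probable nodes; the expected code length is the sum of the merged weights.
merge 1/10 + 6/25 → 17/50
merge 8/25 + 17/50 → 33/50
merge 17/50 + 33/50 → 1
L = 17/50 + 33/50 + 1 = 2 bits/symbol.

2 bits/symbol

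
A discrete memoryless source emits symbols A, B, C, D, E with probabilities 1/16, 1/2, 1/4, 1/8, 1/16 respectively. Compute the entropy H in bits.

1.875 bits

Each probability is a power of 1/2, so log₂(1/p) is an integer.
H = Σ p·log₂(1/p) = 1/16·4 + 1/2·1 + 1/4·2 + 1/8·3 + 1/16·4 = 1.875 bits.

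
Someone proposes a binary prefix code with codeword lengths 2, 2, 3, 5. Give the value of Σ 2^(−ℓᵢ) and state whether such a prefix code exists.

With common denominator 2^5 = 32: Σ 2^(−ℓᵢ) = 8/32 + 8/32 + 4/32 + 1/32 = 21/32 = 0.65625.
Kraft's inequality requires Σ ≤ 1; here Σ = 0.65625 ≤ 1, so such a prefix code exists.

0.65625; yes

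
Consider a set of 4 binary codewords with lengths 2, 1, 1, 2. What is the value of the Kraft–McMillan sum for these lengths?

1.5

With common denominator 2^2 = 4: Σ 2^(−ℓᵢ) = 1/4 + 2/4 + 2/4 + 1/4 = 6/4 = 1.5.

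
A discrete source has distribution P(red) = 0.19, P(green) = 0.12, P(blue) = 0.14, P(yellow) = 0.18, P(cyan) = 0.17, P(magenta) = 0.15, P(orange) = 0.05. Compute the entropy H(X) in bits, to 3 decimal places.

2.726 bits

H = −Σ pᵢ log₂ pᵢ.
−0.19·log₂(0.19) = 0.4552
−0.12·log₂(0.12) = 0.3671
−0.14·log₂(0.14) = 0.3971
−0.18·log₂(0.18) = 0.4453
−0.17·log₂(0.17) = 0.4346
−0.15·log₂(0.15) = 0.4105
−0.05·log₂(0.05) = 0.2161
Sum ≈ 2.7259 → 2.726 bits.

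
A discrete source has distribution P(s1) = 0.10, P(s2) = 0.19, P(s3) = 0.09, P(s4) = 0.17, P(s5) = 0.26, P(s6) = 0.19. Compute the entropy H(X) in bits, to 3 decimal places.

2.495 bits

H = −Σ pᵢ log₂ pᵢ.
−0.10·log₂(0.10) = 0.3322
−0.19·log₂(0.19) = 0.4552
−0.09·log₂(0.09) = 0.3127
−0.17·log₂(0.17) = 0.4346
−0.26·log₂(0.26) = 0.5053
−0.19·log₂(0.19) = 0.4552
Sum ≈ 2.4952 → 2.495 bits.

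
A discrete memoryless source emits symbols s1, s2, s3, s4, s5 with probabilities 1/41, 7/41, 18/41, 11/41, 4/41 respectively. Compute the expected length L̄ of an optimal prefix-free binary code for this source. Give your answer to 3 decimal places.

Repeatedly combine the two least-probable nodes; the expected code length is the sum of the merged weights.
merge 1/41 + 4/41 → 5/41
merge 5/41 + 7/41 → 12/41
merge 11/41 + 12/41 → 23/41
merge 18/41 + 23/41 → 1
L = 5/41 + 12/41 + 23/41 + 1 = 81/41 ≈ 1.976 bits/symbol.

1.976 bits/symbol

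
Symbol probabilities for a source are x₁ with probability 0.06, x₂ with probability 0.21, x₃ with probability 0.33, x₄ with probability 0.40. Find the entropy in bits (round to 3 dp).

1.773 bits

H = −Σ pᵢ log₂ pᵢ.
−0.06·log₂(0.06) = 0.2435
−0.21·log₂(0.21) = 0.4728
−0.33·log₂(0.33) = 0.5278
−0.40·log₂(0.40) = 0.5288
Sum ≈ 1.7730 → 1.773 bits.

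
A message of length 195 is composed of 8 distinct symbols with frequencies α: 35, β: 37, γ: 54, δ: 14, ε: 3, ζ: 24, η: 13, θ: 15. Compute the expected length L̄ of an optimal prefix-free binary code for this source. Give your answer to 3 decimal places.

2.764 bits/symbol

Probabilities are the counts divided by 195.
Repeatedly combine the two least-probable nodes; the expected code length is the sum of the merged weights.
merge 1/65 + 1/15 → 16/195
merge 14/195 + 1/13 → 29/195
merge 16/195 + 8/65 → 8/39
merge 29/195 + 7/39 → 64/195
merge 37/195 + 8/39 → 77/195
merge 18/65 + 64/195 → 118/195
merge 77/195 + 118/195 → 1
L = 16/195 + 29/195 + 8/39 + 64/195 + 77/195 + 118/195 + 1 = 539/195 ≈ 2.764 bits/symbol.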